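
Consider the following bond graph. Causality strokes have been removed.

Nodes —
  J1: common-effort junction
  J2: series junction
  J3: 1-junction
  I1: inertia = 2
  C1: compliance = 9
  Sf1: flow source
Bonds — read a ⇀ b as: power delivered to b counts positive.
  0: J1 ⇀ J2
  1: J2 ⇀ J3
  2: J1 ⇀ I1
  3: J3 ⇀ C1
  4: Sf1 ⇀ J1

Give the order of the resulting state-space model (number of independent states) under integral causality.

2  (C1, I1 all integral)

b4 |Sf1  (Sf1 (Sf) sets flow on bond)
b2 |I1  (I1 outputs flow p/I1)
b0 |J1  (closing 0-jn rule on J1)
b1 |J2  (common-f at J2 fixed by 0)
b3 |J3  (common-f at J3 fixed by 1)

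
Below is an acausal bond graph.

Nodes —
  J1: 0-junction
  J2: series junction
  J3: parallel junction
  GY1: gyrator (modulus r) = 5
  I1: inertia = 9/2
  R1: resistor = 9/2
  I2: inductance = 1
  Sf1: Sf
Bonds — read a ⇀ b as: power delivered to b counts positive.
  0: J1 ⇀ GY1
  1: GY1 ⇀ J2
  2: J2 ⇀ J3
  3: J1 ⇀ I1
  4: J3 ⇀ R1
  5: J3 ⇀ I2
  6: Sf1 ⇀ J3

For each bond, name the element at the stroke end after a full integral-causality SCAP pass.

b6 stroke at Sf1  (Sf1 fixes flow; stroke at Sf1)
b3 stroke at I1  (I1 integral (f out))
b0 stroke at J1  (closing 0-jn rule on J1)
b1 stroke at J2  (GY1: gyrator matches bond 0)
b2 stroke at J3  (only one flow-in slot at J2)
b4 stroke at R1  (common-e at J3 fixed by 2)
b5 stroke at I2  (common-e at J3 fixed by 2)

b0 |J1
b1 |J2
b2 |J3
b3 |I1
b4 |R1
b5 |I2
b6 |Sf1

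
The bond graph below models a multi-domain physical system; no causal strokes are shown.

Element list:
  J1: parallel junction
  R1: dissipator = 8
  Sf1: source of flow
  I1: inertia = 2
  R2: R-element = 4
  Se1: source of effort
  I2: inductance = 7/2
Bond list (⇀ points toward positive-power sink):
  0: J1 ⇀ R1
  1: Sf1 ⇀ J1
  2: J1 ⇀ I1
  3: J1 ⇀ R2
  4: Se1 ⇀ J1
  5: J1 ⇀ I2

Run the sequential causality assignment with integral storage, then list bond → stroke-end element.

β1 →Sf1  (Sf1 fixes flow; stroke at Sf1)
β4 →J1  (Se1 (Se) sets effort on bond)
β0 →R1  (J1 effort already set via bond 4)
β2 →I1  (common-e at J1 fixed by 4)
β3 →R2  (J1 effort already set via bond 4)
β5 →I2  (J1: bond 4 brought effort, rest push out)

β0 stroke→R1
β1 stroke→Sf1
β2 stroke→I1
β3 stroke→R2
β4 stroke→J1
β5 stroke→I2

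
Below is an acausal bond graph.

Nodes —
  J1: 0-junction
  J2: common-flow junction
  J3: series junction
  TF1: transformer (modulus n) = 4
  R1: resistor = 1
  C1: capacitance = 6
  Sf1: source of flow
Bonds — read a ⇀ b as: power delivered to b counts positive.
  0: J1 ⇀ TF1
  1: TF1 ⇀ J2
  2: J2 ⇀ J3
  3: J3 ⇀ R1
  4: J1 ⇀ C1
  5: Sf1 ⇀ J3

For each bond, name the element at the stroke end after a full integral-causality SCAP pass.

b5 stroke at Sf1  (source Sf1 imposes f)
b2 stroke at J3  (common-f at J3 fixed by 5)
b3 stroke at J3  (J3 flow already set via bond 5)
b1 stroke at J2  (common-f at J2 fixed by 2)
b0 stroke at TF1  (TF TF1: opposite of bond 1)
b4 stroke at J1  (closing 0-jn rule on J1)

b0 |TF1
b1 |J2
b2 |J3
b3 |J3
b4 |J1
b5 |Sf1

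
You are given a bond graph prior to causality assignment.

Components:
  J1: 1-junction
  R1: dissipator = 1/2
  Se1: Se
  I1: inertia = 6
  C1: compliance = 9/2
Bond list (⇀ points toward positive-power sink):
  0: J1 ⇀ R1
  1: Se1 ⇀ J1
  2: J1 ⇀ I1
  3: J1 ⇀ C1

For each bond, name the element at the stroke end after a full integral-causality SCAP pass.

bond 1 stroke→J1  (source Se1 imposes e)
bond 2 stroke→I1  (I1 integral (f out))
bond 0 stroke→J1  (J1 flow already set via bond 2)
bond 3 stroke→J1  (common-f at J1 fixed by 2)

bond 0 |J1
bond 1 |J1
bond 2 |I1
bond 3 |J1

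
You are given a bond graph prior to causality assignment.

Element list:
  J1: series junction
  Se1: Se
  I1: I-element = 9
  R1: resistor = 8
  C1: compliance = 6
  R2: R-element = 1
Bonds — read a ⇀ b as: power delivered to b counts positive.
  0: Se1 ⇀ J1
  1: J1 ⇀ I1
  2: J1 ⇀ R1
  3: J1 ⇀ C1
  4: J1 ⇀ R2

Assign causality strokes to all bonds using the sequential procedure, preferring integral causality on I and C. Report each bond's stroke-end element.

b0 |J1  (Se1: effort source, stroke at far end)
b1 |I1  (I1 integral (f out))
b2 |J1  (common-f at J1 fixed by 1)
b3 |J1  (J1 flow already set via bond 1)
b4 |J1  (1-jn J1 has f-setter on 1)

β0 →J1
β1 →I1
β2 →J1
β3 →J1
β4 →J1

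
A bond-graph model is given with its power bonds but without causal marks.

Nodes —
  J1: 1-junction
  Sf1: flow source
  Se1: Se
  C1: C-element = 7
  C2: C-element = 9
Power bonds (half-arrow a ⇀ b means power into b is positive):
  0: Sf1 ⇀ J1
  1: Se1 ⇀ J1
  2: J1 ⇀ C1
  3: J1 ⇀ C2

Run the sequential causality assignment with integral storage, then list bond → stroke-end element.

b0 →Sf1  (source Sf1 imposes f)
b1 →J1  (Se1 fixes effort; stroke away)
b2 →J1  (J1: bond 0 brought flow, rest push out)
b3 →J1  (1-jn J1 has f-setter on 0)

b0 →Sf1
b1 →J1
b2 →J1
b3 →J1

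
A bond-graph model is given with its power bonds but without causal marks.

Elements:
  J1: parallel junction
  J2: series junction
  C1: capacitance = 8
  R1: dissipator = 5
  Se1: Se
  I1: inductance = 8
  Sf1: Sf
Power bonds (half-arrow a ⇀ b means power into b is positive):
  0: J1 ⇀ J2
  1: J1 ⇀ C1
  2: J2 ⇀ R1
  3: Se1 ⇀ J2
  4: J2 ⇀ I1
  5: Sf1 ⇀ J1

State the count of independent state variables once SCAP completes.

2  (C1, I1 all integral)

b3 →J2  (source Se1 imposes e)
b5 →Sf1  (source Sf1 imposes f)
b1 →J1  (C1 outputs effort q/C1)
b0 →J2  (J1: bond 1 brought effort, rest push out)
b4 →I1  (I1: I, integral causality)
b2 →J2  (J2 flow already set via bond 4)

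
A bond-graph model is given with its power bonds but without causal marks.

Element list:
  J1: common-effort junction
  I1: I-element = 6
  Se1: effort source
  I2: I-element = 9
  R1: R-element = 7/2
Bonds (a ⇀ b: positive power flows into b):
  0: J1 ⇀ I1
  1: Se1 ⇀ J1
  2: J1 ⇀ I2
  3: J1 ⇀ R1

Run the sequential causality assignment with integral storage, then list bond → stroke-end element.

bond 1 stroke at J1  (Se1 fixes effort; stroke away)
bond 0 stroke at I1  (J1 effort already set via bond 1)
bond 2 stroke at I2  (common-e at J1 fixed by 1)
bond 3 stroke at R1  (J1 effort already set via bond 1)

b0 stroke at I1
b1 stroke at J1
b2 stroke at I2
b3 stroke at R1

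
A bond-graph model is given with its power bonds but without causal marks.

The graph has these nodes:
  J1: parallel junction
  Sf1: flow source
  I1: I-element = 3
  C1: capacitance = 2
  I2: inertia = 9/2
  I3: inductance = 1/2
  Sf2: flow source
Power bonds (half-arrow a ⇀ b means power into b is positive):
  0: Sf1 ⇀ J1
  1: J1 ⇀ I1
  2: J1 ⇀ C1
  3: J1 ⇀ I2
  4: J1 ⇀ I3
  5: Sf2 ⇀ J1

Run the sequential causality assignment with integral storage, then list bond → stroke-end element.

β0 →Sf1  (Sf1 fixes flow; stroke at Sf1)
β5 →Sf2  (source Sf2 imposes f)
β1 →I1  (prefer integral on I1)
β2 →J1  (C1 integral (e out))
β3 →I2  (J1: bond 2 brought effort, rest push out)
β4 →I3  (J1 effort already set via bond 2)

b0 →Sf1
b1 →I1
b2 →J1
b3 →I2
b4 →I3
b5 →Sf2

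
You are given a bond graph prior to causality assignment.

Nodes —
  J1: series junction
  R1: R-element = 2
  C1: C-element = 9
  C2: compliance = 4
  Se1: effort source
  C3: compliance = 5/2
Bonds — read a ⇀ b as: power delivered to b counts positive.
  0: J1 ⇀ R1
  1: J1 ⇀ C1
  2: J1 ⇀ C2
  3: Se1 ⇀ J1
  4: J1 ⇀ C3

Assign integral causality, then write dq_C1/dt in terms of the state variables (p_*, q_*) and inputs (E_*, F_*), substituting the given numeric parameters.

β3 |J1  (Se1 fixes effort; stroke away)
β1 |J1  (C1 outputs effort q/C1)
β2 |J1  (C2 integral (e out))
β4 |J1  (C3 integral (e out))
β0 |R1  (only one flow-in slot at J1)

dq_C1/dt = E_Se1/2 - q_C1/18 - q_C2/8 - q_C3/5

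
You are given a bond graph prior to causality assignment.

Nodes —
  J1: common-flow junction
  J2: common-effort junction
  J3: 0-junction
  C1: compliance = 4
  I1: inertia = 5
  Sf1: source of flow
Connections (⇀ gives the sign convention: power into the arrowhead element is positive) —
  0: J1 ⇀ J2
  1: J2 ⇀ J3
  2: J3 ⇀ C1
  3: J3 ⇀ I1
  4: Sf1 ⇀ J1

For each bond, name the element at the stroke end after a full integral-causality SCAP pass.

β4 stroke→Sf1  (Sf1 (Sf) sets flow on bond)
β0 stroke→J1  (J1: bond 4 brought flow, rest push out)
β1 stroke→J2  (J2 needs exactly one e-in)
β2 stroke→J3  (C1 outputs effort q/C1)
β3 stroke→I1  (0-jn J3 has e-setter on 2)

#0 |J1
#1 |J2
#2 |J3
#3 |I1
#4 |Sf1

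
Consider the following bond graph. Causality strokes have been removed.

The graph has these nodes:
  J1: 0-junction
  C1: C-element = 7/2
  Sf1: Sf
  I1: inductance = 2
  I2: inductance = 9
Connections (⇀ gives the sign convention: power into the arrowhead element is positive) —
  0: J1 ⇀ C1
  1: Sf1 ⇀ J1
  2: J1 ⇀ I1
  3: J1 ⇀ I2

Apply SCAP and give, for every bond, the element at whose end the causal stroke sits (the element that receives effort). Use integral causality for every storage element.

β1 →Sf1  (source Sf1 imposes f)
β0 →J1  (C1: C, integral causality)
β2 →I1  (J1: bond 0 brought effort, rest push out)
β3 →I2  (0-jn J1 has e-setter on 0)

b0 stroke→J1
b1 stroke→Sf1
b2 stroke→I1
b3 stroke→I2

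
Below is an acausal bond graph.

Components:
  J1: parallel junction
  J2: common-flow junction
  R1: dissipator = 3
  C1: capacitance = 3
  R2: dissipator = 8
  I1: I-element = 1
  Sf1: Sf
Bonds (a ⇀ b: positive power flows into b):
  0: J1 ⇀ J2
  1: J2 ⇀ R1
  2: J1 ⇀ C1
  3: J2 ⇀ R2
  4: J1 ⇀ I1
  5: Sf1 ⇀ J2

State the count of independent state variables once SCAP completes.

b5 →Sf1  (Sf1 fixes flow; stroke at Sf1)
b0 →J2  (common-f at J2 fixed by 5)
b1 →J2  (common-f at J2 fixed by 5)
b3 →J2  (1-jn J2 has f-setter on 5)
b2 →J1  (C1 outputs effort q/C1)
b4 →I1  (common-e at J1 fixed by 2)

2  (C1, I1 all integral)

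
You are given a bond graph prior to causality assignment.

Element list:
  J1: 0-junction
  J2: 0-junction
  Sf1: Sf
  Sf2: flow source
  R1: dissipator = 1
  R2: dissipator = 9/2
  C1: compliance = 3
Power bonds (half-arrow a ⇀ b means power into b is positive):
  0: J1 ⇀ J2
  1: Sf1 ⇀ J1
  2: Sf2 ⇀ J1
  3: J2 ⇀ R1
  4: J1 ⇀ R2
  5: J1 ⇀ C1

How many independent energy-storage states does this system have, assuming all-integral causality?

β1 →Sf1  (Sf1 (Sf) sets flow on bond)
β2 →Sf2  (Sf2 (Sf) sets flow on bond)
β5 →J1  (prefer integral on C1)
β0 →J2  (0-jn J1 has e-setter on 5)
β4 →R2  (J1: bond 5 brought effort, rest push out)
β3 →R1  (0-jn J2 has e-setter on 0)

1  (C1 all integral)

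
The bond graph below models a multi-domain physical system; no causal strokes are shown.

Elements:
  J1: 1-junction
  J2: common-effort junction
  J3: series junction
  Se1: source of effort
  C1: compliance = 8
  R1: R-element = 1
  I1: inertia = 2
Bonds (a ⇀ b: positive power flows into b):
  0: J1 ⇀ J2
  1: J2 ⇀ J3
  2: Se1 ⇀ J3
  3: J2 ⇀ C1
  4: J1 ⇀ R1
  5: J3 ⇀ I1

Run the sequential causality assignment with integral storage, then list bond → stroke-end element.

b2 stroke at J3  (source Se1 imposes e)
b3 stroke at J2  (C1: C, integral causality)
b0 stroke at J1  (0-jn J2 has e-setter on 3)
b1 stroke at J3  (J2: bond 3 brought effort, rest push out)
b5 stroke at I1  (only one flow-in slot at J3)
b4 stroke at R1  (J1 needs exactly one f-in)

bond 0 stroke at J1
bond 1 stroke at J3
bond 2 stroke at J3
bond 3 stroke at J2
bond 4 stroke at R1
bond 5 stroke at I1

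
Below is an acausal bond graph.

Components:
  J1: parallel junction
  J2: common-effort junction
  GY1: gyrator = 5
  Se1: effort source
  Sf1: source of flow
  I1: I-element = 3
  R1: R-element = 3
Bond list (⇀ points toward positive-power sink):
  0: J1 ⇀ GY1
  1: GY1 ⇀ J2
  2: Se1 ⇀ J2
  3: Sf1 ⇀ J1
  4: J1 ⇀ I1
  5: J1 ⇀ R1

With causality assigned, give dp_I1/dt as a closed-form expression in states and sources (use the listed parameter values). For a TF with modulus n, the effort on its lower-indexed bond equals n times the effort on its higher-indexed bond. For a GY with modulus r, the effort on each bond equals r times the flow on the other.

β2 →J2  (Se1 (Se) sets effort on bond)
β3 →Sf1  (Sf1 (Sf) sets flow on bond)
β1 →GY1  (J2: bond 2 brought effort, rest push out)
β0 →GY1  (through GY1, causality inverts; strokes same side of GY1)
β4 →I1  (I1 integral (f out))
β5 →J1  (J1 needs exactly one e-in)

dp_I1/dt = -3*E_Se1/5 + 3*F_Sf1 - p_I1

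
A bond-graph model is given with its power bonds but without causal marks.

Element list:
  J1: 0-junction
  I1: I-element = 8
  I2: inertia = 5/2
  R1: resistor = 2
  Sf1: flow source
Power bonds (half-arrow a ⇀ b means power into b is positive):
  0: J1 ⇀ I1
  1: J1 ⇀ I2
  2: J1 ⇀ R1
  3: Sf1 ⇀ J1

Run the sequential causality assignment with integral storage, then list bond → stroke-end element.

#3 |Sf1  (Sf1: flow source, stroke at near end)
#0 |I1  (I1 outputs flow p/I1)
#1 |I2  (I2 outputs flow p/I2)
#2 |J1  (J1: last free bond brings effort in)

b0 →I1
b1 →I2
b2 →J1
b3 →Sf1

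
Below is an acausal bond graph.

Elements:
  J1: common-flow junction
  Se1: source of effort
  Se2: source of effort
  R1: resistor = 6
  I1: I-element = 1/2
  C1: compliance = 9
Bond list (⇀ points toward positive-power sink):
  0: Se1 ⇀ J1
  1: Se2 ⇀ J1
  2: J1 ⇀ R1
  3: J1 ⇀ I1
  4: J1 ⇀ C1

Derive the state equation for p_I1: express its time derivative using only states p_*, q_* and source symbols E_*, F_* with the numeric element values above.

dp_I1/dt = E_Se1 + E_Se2 - 12*p_I1 - q_C1/9

b0 stroke→J1  (Se1 fixes effort; stroke away)
b1 stroke→J1  (source Se2 imposes e)
b3 stroke→I1  (prefer integral on I1)
b2 stroke→J1  (J1: bond 3 brought flow, rest push out)
b4 stroke→J1  (common-f at J1 fixed by 3)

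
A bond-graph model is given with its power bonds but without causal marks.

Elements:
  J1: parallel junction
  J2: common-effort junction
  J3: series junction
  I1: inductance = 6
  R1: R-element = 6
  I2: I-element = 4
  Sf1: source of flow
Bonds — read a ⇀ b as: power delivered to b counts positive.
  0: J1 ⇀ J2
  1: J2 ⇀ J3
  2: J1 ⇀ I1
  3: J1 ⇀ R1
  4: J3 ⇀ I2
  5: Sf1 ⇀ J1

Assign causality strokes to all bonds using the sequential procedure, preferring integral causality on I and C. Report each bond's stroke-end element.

bond 5 stroke at Sf1  (Sf1 fixes flow; stroke at Sf1)
bond 2 stroke at I1  (prefer integral on I1)
bond 4 stroke at I2  (I2 integral (f out))
bond 1 stroke at J3  (J3: bond 4 brought flow, rest push out)
bond 0 stroke at J2  (closing 0-jn rule on J2)
bond 3 stroke at J1  (closing 0-jn rule on J1)

β0 stroke at J2
β1 stroke at J3
β2 stroke at I1
β3 stroke at J1
β4 stroke at I2
β5 stroke at Sf1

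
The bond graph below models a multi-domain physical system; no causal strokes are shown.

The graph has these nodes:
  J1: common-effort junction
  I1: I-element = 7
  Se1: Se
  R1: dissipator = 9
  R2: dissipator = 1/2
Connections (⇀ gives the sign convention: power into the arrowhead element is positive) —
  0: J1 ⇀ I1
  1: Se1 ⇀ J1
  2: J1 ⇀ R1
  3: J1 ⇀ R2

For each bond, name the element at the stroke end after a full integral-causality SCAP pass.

bond 0 →I1
bond 1 →J1
bond 2 →R1
bond 3 →R2

β1 |J1  (Se1 (Se) sets effort on bond)
β0 |I1  (0-jn J1 has e-setter on 1)
β2 |R1  (common-e at J1 fixed by 1)
β3 |R2  (J1 effort already set via bond 1)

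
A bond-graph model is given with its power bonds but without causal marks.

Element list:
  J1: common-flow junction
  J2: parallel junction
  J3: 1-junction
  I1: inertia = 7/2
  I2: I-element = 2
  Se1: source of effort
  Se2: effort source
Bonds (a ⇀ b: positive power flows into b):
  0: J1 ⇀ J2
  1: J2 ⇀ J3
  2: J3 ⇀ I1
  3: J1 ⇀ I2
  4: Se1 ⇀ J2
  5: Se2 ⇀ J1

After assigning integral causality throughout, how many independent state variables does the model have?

2  (I1, I2 all integral)

b4 stroke at J2  (Se1: effort source, stroke at far end)
b5 stroke at J1  (Se2: effort source, stroke at far end)
b0 stroke at J1  (0-jn J2 has e-setter on 4)
b1 stroke at J3  (J2: bond 4 brought effort, rest push out)
b2 stroke at I1  (only one flow-in slot at J3)
b3 stroke at I2  (only one flow-in slot at J1)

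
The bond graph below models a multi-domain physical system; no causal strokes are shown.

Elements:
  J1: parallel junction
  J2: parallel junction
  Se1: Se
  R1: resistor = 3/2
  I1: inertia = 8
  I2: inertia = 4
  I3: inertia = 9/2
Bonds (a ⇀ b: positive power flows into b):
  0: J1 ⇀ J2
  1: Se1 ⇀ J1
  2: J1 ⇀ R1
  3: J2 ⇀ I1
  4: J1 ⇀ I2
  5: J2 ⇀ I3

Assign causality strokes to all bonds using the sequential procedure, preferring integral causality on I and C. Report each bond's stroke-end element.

#0 →J2
#1 →J1
#2 →R1
#3 →I1
#4 →I2
#5 →I3

#1 |J1  (Se1 fixes effort; stroke away)
#0 |J2  (J1: bond 1 brought effort, rest push out)
#2 |R1  (J1: bond 1 brought effort, rest push out)
#4 |I2  (J1 effort already set via bond 1)
#3 |I1  (J2 effort already set via bond 0)
#5 |I3  (J2: bond 0 brought effort, rest push out)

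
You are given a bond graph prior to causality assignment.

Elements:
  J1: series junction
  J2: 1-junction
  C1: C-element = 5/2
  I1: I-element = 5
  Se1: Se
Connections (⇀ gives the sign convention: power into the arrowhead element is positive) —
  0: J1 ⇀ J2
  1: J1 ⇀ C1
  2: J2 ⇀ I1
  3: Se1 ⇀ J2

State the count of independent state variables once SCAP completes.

2  (C1, I1 all integral)

bond 3 stroke→J2  (Se1: effort source, stroke at far end)
bond 1 stroke→J1  (C1 integral (e out))
bond 0 stroke→J2  (J1: last free bond brings flow in)
bond 2 stroke→I1  (J2: last free bond brings flow in)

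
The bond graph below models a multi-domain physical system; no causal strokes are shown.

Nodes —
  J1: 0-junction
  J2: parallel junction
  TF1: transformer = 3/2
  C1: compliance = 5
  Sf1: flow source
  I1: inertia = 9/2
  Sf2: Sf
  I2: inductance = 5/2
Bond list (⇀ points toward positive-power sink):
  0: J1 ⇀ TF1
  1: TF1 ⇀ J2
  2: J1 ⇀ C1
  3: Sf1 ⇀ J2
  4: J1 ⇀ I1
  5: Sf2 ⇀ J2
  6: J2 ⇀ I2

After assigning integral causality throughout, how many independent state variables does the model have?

b3 |Sf1  (Sf1: flow source, stroke at near end)
b5 |Sf2  (Sf2: flow source, stroke at near end)
b2 |J1  (C1 integral (e out))
b0 |TF1  (J1: bond 2 brought effort, rest push out)
b4 |I1  (J1: bond 2 brought effort, rest push out)
b1 |J2  (TF TF1: opposite of bond 0)
b6 |I2  (J2: bond 1 brought effort, rest push out)

3  (C1, I1, I2 all integral)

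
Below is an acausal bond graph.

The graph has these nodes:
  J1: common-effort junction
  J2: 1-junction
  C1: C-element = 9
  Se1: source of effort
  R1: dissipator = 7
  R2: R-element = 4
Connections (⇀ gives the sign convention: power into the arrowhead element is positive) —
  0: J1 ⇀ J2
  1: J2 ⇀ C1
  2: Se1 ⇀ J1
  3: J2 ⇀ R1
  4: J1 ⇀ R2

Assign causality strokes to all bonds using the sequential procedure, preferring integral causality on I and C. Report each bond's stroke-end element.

β2 |J1  (source Se1 imposes e)
β0 |J2  (0-jn J1 has e-setter on 2)
β4 |R2  (0-jn J1 has e-setter on 2)
β1 |J2  (C1: C, integral causality)
β3 |R1  (closing 1-jn rule on J2)

b0 |J2
b1 |J2
b2 |J1
b3 |R1
b4 |R2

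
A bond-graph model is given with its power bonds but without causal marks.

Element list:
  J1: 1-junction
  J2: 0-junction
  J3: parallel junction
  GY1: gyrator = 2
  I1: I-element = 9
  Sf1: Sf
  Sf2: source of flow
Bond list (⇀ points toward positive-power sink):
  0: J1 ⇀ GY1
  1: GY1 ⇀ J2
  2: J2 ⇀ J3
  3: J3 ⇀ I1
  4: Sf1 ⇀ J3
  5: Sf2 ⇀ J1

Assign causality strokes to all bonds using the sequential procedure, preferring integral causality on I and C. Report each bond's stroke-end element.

bond 4 stroke at Sf1  (Sf1 (Sf) sets flow on bond)
bond 5 stroke at Sf2  (Sf2: flow source, stroke at near end)
bond 0 stroke at J1  (J1: bond 5 brought flow, rest push out)
bond 1 stroke at J2  (GY1 both-in/both-out from 0)
bond 2 stroke at J3  (0-jn J2 has e-setter on 1)
bond 3 stroke at I1  (J3 effort already set via bond 2)

b0 |J1
b1 |J2
b2 |J3
b3 |I1
b4 |Sf1
b5 |Sf2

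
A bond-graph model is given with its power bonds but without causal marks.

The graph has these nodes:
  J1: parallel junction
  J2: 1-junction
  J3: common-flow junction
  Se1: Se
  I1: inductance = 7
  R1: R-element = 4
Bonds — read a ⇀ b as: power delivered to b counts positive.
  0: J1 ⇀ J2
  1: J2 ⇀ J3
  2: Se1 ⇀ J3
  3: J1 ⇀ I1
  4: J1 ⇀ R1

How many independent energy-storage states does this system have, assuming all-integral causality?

1  (I1 all integral)

#2 stroke at J3  (Se1 (Se) sets effort on bond)
#1 stroke at J2  (closing 1-jn rule on J3)
#0 stroke at J1  (only one flow-in slot at J2)
#3 stroke at I1  (common-e at J1 fixed by 0)
#4 stroke at R1  (common-e at J1 fixed by 0)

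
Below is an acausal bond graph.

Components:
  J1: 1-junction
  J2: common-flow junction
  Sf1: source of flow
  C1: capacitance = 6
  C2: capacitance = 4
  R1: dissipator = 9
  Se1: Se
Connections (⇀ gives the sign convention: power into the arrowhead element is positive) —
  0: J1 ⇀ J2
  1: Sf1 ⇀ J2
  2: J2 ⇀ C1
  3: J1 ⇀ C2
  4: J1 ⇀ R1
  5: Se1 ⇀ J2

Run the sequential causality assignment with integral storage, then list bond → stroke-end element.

#0 |J2
#1 |Sf1
#2 |J2
#3 |J1
#4 |J1
#5 |J2

β1 →Sf1  (Sf1 (Sf) sets flow on bond)
β5 →J2  (Se1: effort source, stroke at far end)
β0 →J2  (J2 flow already set via bond 1)
β2 →J2  (1-jn J2 has f-setter on 1)
β3 →J1  (J1: bond 0 brought flow, rest push out)
β4 →J1  (J1: bond 0 brought flow, rest push out)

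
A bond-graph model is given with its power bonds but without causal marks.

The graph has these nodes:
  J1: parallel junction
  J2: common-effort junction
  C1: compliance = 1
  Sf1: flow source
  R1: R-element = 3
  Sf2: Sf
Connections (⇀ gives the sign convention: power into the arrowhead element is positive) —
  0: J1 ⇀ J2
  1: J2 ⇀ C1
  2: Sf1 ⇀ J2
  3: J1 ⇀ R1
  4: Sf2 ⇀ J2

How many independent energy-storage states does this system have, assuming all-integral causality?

b2 →Sf1  (source Sf1 imposes f)
b4 →Sf2  (Sf2: flow source, stroke at near end)
b1 →J2  (C1: C, integral causality)
b0 →J1  (J2 effort already set via bond 1)
b3 →R1  (common-e at J1 fixed by 0)

1  (C1 all integral)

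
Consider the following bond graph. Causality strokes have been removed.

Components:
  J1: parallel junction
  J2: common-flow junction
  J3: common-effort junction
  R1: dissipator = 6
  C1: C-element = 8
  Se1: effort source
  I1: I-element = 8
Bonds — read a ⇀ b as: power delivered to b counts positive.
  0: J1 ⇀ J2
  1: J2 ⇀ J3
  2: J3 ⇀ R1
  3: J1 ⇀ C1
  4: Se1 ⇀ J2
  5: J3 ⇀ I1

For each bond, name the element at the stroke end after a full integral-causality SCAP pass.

b0 |J2
b1 |J3
b2 |R1
b3 |J1
b4 |J2
b5 |I1

β4 stroke at J2  (source Se1 imposes e)
β3 stroke at J1  (C1 outputs effort q/C1)
β0 stroke at J2  (J1: bond 3 brought effort, rest push out)
β1 stroke at J3  (only one flow-in slot at J2)
β2 stroke at R1  (common-e at J3 fixed by 1)
β5 stroke at I1  (0-jn J3 has e-setter on 1)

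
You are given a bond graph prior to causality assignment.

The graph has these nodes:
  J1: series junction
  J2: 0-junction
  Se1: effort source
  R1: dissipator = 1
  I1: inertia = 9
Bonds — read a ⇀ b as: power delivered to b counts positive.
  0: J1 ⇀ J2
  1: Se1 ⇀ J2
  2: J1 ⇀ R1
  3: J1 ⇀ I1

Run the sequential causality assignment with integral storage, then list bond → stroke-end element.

bond 1 stroke at J2  (Se1 fixes effort; stroke away)
bond 0 stroke at J1  (0-jn J2 has e-setter on 1)
bond 3 stroke at I1  (I1 outputs flow p/I1)
bond 2 stroke at J1  (1-jn J1 has f-setter on 3)

#0 →J1
#1 →J2
#2 →J1
#3 →I1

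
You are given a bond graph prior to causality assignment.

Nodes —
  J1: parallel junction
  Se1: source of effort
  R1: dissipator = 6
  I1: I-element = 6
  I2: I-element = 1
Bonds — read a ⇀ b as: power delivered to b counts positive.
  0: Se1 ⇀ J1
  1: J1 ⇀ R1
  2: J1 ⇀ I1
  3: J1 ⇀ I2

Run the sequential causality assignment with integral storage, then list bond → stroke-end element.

b0 stroke→J1  (Se1: effort source, stroke at far end)
b1 stroke→R1  (J1: bond 0 brought effort, rest push out)
b2 stroke→I1  (J1: bond 0 brought effort, rest push out)
b3 stroke→I2  (0-jn J1 has e-setter on 0)

#0 stroke→J1
#1 stroke→R1
#2 stroke→I1
#3 stroke→I2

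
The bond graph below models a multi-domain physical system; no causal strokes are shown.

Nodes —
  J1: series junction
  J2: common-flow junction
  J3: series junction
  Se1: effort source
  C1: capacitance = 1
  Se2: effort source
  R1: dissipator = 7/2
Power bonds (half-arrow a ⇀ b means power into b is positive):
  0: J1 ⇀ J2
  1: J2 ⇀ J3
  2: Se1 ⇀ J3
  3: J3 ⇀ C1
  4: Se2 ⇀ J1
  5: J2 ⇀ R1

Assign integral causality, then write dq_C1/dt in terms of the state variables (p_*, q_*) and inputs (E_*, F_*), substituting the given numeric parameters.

dq_C1/dt = 2*E_Se1/7 + 2*E_Se2/7 - 2*q_C1/7

bond 2 stroke at J3  (Se1: effort source, stroke at far end)
bond 4 stroke at J1  (Se2 fixes effort; stroke away)
bond 0 stroke at J2  (only one flow-in slot at J1)
bond 3 stroke at J3  (C1 integral (e out))
bond 1 stroke at J2  (J3: last free bond brings flow in)
bond 5 stroke at R1  (closing 1-jn rule on J2)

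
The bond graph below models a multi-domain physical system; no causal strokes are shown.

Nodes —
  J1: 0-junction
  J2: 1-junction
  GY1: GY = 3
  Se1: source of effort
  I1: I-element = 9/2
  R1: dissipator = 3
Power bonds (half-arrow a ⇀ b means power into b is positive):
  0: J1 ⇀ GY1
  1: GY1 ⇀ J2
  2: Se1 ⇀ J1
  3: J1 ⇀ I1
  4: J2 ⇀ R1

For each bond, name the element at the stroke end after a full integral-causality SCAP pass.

#0 |GY1
#1 |GY1
#2 |J1
#3 |I1
#4 |J2

β2 stroke at J1  (Se1 (Se) sets effort on bond)
β0 stroke at GY1  (J1: bond 2 brought effort, rest push out)
β3 stroke at I1  (J1 effort already set via bond 2)
β1 stroke at GY1  (GY1: gyrator matches bond 0)
β4 stroke at J2  (J2 flow already set via bond 1)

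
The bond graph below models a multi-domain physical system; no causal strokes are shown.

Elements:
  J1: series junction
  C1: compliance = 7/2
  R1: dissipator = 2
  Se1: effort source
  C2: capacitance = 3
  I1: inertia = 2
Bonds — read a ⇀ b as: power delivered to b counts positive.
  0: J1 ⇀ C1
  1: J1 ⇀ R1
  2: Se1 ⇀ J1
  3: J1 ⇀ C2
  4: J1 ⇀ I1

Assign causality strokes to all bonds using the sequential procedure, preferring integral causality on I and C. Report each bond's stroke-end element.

β0 stroke at J1
β1 stroke at J1
β2 stroke at J1
β3 stroke at J1
β4 stroke at I1

#2 |J1  (Se1 (Se) sets effort on bond)
#0 |J1  (C1 integral (e out))
#3 |J1  (prefer integral on C2)
#4 |I1  (I1 integral (f out))
#1 |J1  (common-f at J1 fixed by 4)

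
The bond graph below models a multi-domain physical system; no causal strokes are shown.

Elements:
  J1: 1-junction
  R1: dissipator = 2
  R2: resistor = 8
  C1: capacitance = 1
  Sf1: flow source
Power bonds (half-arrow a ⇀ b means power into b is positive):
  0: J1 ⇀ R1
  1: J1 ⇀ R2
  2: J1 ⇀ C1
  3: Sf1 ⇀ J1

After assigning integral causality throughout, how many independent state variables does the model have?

β3 stroke at Sf1  (Sf1 (Sf) sets flow on bond)
β0 stroke at J1  (common-f at J1 fixed by 3)
β1 stroke at J1  (common-f at J1 fixed by 3)
β2 stroke at J1  (1-jn J1 has f-setter on 3)

1  (C1 all integral)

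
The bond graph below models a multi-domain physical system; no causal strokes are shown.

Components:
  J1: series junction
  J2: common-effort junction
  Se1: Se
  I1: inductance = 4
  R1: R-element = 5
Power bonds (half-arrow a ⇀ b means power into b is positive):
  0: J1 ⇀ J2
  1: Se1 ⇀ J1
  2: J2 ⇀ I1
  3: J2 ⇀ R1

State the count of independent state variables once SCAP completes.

1  (I1 all integral)

bond 1 |J1  (source Se1 imposes e)
bond 0 |J2  (J1: last free bond brings flow in)
bond 2 |I1  (common-e at J2 fixed by 0)
bond 3 |R1  (0-jn J2 has e-setter on 0)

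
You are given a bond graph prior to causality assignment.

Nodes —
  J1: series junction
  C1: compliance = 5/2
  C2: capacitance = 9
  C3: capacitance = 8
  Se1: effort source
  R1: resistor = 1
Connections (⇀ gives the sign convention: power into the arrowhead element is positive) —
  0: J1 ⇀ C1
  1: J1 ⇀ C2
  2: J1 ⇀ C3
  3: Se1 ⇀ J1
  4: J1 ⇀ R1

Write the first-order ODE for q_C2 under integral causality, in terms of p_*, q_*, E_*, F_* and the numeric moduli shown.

b3 stroke at J1  (Se1 fixes effort; stroke away)
b0 stroke at J1  (C1 integral (e out))
b1 stroke at J1  (C2 integral (e out))
b2 stroke at J1  (prefer integral on C3)
b4 stroke at R1  (closing 1-jn rule on J1)

dq_C2/dt = E_Se1 - 2*q_C1/5 - q_C2/9 - q_C3/8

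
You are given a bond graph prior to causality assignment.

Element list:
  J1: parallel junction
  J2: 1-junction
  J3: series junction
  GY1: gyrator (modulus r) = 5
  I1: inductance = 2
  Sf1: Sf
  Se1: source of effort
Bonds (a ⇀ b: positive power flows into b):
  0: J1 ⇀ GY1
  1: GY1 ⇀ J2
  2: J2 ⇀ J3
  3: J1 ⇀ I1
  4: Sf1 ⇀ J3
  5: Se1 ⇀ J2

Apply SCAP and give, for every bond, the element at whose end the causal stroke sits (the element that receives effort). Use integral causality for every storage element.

#4 stroke at Sf1  (Sf1: flow source, stroke at near end)
#5 stroke at J2  (Se1: effort source, stroke at far end)
#2 stroke at J3  (1-jn J3 has f-setter on 4)
#1 stroke at J2  (J2: bond 2 brought flow, rest push out)
#0 stroke at J1  (GY GY1: same side as bond 1)
#3 stroke at I1  (0-jn J1 has e-setter on 0)

b0 stroke at J1
b1 stroke at J2
b2 stroke at J3
b3 stroke at I1
b4 stroke at Sf1
b5 stroke at J2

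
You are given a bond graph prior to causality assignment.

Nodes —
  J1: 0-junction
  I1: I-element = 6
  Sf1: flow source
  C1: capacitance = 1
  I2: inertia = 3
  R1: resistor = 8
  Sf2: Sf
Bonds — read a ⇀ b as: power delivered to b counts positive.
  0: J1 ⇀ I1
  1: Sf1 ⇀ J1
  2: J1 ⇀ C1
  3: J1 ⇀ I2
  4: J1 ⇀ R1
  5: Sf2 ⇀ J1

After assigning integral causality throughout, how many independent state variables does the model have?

β1 →Sf1  (Sf1 fixes flow; stroke at Sf1)
β5 →Sf2  (Sf2 fixes flow; stroke at Sf2)
β0 →I1  (prefer integral on I1)
β2 →J1  (prefer integral on C1)
β3 →I2  (J1 effort already set via bond 2)
β4 →R1  (J1: bond 2 brought effort, rest push out)

3  (C1, I1, I2 all integral)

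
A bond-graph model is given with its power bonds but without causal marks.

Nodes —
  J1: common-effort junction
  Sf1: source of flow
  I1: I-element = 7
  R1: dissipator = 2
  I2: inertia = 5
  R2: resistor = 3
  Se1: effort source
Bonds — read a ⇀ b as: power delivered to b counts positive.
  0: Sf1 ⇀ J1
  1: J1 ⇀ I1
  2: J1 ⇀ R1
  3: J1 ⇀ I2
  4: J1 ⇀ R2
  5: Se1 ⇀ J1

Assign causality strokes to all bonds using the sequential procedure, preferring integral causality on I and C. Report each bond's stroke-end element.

bond 0 →Sf1
bond 1 →I1
bond 2 →R1
bond 3 →I2
bond 4 →R2
bond 5 →J1

b0 stroke→Sf1  (Sf1 fixes flow; stroke at Sf1)
b5 stroke→J1  (Se1 (Se) sets effort on bond)
b1 stroke→I1  (common-e at J1 fixed by 5)
b2 stroke→R1  (J1: bond 5 brought effort, rest push out)
b3 stroke→I2  (0-jn J1 has e-setter on 5)
b4 stroke→R2  (common-e at J1 fixed by 5)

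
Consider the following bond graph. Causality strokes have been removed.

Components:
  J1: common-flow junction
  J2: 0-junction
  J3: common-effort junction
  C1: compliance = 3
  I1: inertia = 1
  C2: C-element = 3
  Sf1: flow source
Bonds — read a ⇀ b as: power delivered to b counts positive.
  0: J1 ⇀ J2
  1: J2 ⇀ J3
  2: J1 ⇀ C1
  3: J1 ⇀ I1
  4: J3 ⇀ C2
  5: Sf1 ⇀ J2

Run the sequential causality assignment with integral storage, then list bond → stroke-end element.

bond 0 stroke→J1
bond 1 stroke→J2
bond 2 stroke→J1
bond 3 stroke→I1
bond 4 stroke→J3
bond 5 stroke→Sf1

β5 stroke→Sf1  (Sf1: flow source, stroke at near end)
β2 stroke→J1  (C1 integral (e out))
β3 stroke→I1  (I1 integral (f out))
β0 stroke→J1  (common-f at J1 fixed by 3)
β1 stroke→J2  (only one effort-in slot at J2)
β4 stroke→J3  (closing 0-jn rule on J3)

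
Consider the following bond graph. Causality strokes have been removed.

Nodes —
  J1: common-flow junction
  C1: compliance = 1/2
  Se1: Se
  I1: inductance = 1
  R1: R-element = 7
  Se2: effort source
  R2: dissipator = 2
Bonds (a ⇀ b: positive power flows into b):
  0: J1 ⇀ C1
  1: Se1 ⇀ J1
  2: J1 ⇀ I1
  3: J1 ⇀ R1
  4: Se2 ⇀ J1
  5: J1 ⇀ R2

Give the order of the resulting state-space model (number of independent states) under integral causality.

#1 |J1  (source Se1 imposes e)
#4 |J1  (Se2 (Se) sets effort on bond)
#0 |J1  (C1 outputs effort q/C1)
#2 |I1  (I1 integral (f out))
#3 |J1  (J1 flow already set via bond 2)
#5 |J1  (1-jn J1 has f-setter on 2)

2  (C1, I1 all integral)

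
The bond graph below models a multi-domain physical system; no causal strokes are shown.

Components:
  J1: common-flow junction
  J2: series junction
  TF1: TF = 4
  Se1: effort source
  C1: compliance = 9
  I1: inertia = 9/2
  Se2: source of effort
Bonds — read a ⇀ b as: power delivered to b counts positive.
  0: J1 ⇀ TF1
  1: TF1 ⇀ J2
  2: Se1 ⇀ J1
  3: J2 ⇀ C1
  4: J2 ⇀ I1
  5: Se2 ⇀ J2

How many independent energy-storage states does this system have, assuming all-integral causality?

b2 |J1  (Se1 (Se) sets effort on bond)
b5 |J2  (Se2 fixes effort; stroke away)
b0 |TF1  (only one flow-in slot at J1)
b1 |J2  (TF1: transformer flips bond 0)
b3 |J2  (C1 integral (e out))
b4 |I1  (J2 needs exactly one f-in)

2  (C1, I1 all integral)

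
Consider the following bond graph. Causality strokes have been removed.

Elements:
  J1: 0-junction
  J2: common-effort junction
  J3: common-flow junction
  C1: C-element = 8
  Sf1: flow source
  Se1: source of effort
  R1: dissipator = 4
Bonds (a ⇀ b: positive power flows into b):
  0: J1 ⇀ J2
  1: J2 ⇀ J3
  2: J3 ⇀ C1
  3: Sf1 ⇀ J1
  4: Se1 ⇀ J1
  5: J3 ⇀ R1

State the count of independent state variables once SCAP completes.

bond 3 stroke at Sf1  (Sf1 fixes flow; stroke at Sf1)
bond 4 stroke at J1  (source Se1 imposes e)
bond 0 stroke at J2  (J1: bond 4 brought effort, rest push out)
bond 1 stroke at J3  (common-e at J2 fixed by 0)
bond 2 stroke at J3  (C1 integral (e out))
bond 5 stroke at R1  (J3: last free bond brings flow in)

1  (C1 all integral)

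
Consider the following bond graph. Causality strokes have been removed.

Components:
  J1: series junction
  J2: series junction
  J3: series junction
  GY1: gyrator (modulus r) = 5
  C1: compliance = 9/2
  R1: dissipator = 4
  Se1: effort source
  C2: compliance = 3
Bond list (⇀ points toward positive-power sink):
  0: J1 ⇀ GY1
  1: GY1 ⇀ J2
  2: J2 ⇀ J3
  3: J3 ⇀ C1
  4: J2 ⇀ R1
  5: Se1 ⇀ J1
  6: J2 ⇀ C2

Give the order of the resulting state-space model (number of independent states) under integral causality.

b5 stroke at J1  (Se1: effort source, stroke at far end)
b0 stroke at GY1  (J1: last free bond brings flow in)
b1 stroke at GY1  (GY1: gyrator matches bond 0)
b2 stroke at J2  (J2: bond 1 brought flow, rest push out)
b4 stroke at J2  (1-jn J2 has f-setter on 1)
b6 stroke at J2  (J2 flow already set via bond 1)
b3 stroke at J3  (J3: bond 2 brought flow, rest push out)

2  (C1, C2 all integral)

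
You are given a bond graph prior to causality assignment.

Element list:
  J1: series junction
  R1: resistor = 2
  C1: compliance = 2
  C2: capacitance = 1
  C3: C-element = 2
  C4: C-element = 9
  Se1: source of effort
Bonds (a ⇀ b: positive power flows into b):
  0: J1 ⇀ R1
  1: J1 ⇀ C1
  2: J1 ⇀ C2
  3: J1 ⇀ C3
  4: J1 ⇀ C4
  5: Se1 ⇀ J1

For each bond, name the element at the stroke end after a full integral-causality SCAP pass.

b5 |J1  (Se1 fixes effort; stroke away)
b1 |J1  (C1 integral (e out))
b2 |J1  (C2 integral (e out))
b3 |J1  (C3 outputs effort q/C3)
b4 |J1  (C4: C, integral causality)
b0 |R1  (J1: last free bond brings flow in)

bond 0 →R1
bond 1 →J1
bond 2 →J1
bond 3 →J1
bond 4 →J1
bond 5 →J1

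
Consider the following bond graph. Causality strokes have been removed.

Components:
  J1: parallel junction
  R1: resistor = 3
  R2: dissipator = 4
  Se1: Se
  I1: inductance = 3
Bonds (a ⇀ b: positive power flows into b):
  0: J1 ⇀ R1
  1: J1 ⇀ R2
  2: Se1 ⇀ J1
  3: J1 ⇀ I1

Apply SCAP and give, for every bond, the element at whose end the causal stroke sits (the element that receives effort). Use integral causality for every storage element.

bond 2 →J1  (Se1 (Se) sets effort on bond)
bond 0 →R1  (J1 effort already set via bond 2)
bond 1 →R2  (J1: bond 2 brought effort, rest push out)
bond 3 →I1  (J1 effort already set via bond 2)

#0 |R1
#1 |R2
#2 |J1
#3 |I1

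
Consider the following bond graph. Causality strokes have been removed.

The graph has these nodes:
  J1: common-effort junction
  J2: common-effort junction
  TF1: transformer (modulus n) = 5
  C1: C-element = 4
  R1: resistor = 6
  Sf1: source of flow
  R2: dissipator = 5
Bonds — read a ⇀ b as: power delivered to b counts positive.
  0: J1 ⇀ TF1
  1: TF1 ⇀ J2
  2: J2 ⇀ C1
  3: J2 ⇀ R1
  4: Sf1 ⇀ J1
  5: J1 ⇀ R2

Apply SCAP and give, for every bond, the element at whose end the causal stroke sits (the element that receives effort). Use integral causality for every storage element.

β4 stroke→Sf1  (Sf1 (Sf) sets flow on bond)
β2 stroke→J2  (C1 integral (e out))
β1 stroke→TF1  (common-e at J2 fixed by 2)
β3 stroke→R1  (common-e at J2 fixed by 2)
β0 stroke→J1  (through TF1, causality passes straight; one stroke at TF1)
β5 stroke→R2  (common-e at J1 fixed by 0)

bond 0 stroke at J1
bond 1 stroke at TF1
bond 2 stroke at J2
bond 3 stroke at R1
bond 4 stroke at Sf1
bond 5 stroke at R2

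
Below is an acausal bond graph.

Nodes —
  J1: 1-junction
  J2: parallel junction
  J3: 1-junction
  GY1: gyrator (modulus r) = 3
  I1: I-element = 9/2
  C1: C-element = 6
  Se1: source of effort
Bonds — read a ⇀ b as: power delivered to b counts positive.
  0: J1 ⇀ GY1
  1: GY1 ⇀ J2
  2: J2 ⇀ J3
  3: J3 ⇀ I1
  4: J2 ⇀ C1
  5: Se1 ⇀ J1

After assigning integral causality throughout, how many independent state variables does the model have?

#5 |J1  (Se1 fixes effort; stroke away)
#0 |GY1  (closing 1-jn rule on J1)
#1 |GY1  (GY1: gyrator matches bond 0)
#3 |I1  (I1: I, integral causality)
#2 |J3  (J3: bond 3 brought flow, rest push out)
#4 |J2  (closing 0-jn rule on J2)

2  (C1, I1 all integral)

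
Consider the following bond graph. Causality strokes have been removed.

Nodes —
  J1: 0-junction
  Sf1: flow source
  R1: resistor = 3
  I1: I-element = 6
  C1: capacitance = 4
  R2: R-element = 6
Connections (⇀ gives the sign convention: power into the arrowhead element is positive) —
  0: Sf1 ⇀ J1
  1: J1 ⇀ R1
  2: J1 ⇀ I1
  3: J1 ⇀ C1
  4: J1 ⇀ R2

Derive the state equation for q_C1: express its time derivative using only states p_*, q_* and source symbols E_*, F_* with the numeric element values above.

#0 |Sf1  (Sf1: flow source, stroke at near end)
#2 |I1  (prefer integral on I1)
#3 |J1  (C1: C, integral causality)
#1 |R1  (0-jn J1 has e-setter on 3)
#4 |R2  (J1 effort already set via bond 3)

dq_C1/dt = F_Sf1 - p_I1/6 - q_C1/8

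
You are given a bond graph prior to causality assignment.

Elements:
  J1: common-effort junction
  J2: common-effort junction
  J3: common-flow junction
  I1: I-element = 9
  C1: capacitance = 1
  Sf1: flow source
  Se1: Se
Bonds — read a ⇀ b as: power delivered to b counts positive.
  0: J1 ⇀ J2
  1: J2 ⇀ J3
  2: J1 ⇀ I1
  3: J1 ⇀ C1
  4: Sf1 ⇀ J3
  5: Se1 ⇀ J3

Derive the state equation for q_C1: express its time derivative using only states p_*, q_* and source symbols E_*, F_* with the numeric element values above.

dq_C1/dt = -F_Sf1 - p_I1/9

bond 4 stroke at Sf1  (source Sf1 imposes f)
bond 5 stroke at J3  (Se1 (Se) sets effort on bond)
bond 1 stroke at J3  (common-f at J3 fixed by 4)
bond 0 stroke at J2  (closing 0-jn rule on J2)
bond 2 stroke at I1  (I1 outputs flow p/I1)
bond 3 stroke at J1  (closing 0-jn rule on J1)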